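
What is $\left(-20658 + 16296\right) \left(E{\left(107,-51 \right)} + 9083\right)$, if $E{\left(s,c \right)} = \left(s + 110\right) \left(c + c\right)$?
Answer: $56928462$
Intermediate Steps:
$E{\left(s,c \right)} = 2 c \left(110 + s\right)$ ($E{\left(s,c \right)} = \left(110 + s\right) 2 c = 2 c \left(110 + s\right)$)
$\left(-20658 + 16296\right) \left(E{\left(107,-51 \right)} + 9083\right) = \left(-20658 + 16296\right) \left(2 \left(-51\right) \left(110 + 107\right) + 9083\right) = - 4362 \left(2 \left(-51\right) 217 + 9083\right) = - 4362 \left(-22134 + 9083\right) = \left(-4362\right) \left(-13051\right) = 56928462$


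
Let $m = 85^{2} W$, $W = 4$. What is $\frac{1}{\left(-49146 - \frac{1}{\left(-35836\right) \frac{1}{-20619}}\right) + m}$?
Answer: $- \frac{35836}{725556275} \approx -4.9391 \cdot 10^{-5}$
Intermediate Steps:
$m = 28900$ ($m = 85^{2} \cdot 4 = 7225 \cdot 4 = 28900$)
$\frac{1}{\left(-49146 - \frac{1}{\left(-35836\right) \frac{1}{-20619}}\right) + m} = \frac{1}{\left(-49146 - \frac{1}{\left(-35836\right) \frac{1}{-20619}}\right) + 28900} = \frac{1}{\left(-49146 - \frac{1}{\left(-35836\right) \left(- \frac{1}{20619}\right)}\right) + 28900} = \frac{1}{\left(-49146 - \frac{1}{\frac{35836}{20619}}\right) + 28900} = \frac{1}{\left(-49146 - \frac{20619}{35836}\right) + 28900} = \frac{1}{- \frac{1761216675}{35836} + 28900} = \frac{1}{- \frac{725556275}{35836}} = - \frac{35836}{725556275}$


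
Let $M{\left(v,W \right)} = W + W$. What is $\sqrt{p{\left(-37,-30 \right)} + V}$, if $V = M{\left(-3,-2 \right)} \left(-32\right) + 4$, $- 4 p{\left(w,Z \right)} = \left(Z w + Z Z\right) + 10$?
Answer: $i \sqrt{373} \approx 19.313 i$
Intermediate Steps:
$M{\left(v,W \right)} = 2 W$
$p{\left(w,Z \right)} = - \frac{5}{2} - \frac{Z^{2}}{4} - \frac{Z w}{4}$ ($p{\left(w,Z \right)} = - \frac{\left(Z w + Z Z\right) + 10}{4} = - \frac{\left(Z w + Z^{2}\right) + 10}{4} = - \frac{\left(Z^{2} + Z w\right) + 10}{4} = - \frac{10 + Z^{2} + Z w}{4} = - \frac{5}{2} - \frac{Z^{2}}{4} - \frac{Z w}{4}$)
$V = 132$ ($V = 2 \left(-2\right) \left(-32\right) + 4 = \left(-4\right) \left(-32\right) + 4 = 128 + 4 = 132$)
$\sqrt{p{\left(-37,-30 \right)} + V} = \sqrt{\left(- \frac{5}{2} - \frac{\left(-30\right)^{2}}{4} - \left(- \frac{15}{2}\right) \left(-37\right)\right) + 132} = \sqrt{\left(- \frac{5}{2} - 225 - \frac{555}{2}\right) + 132} = \sqrt{-505 + 132} = \sqrt{-373} = i \sqrt{373}$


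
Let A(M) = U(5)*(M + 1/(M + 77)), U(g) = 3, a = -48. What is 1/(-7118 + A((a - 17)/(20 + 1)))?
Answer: -10864/77430391 ≈ -0.00014031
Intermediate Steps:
A(M) = 3*M + 3/(77 + M) (A(M) = 3*(M + 1/(M + 77)) = 3*(M + 1/(77 + M)) = 3*M + 3/(77 + M))
1/(-7118 + A((a - 17)/(20 + 1))) = 1/(-7118 + 3*(1 + ((-48 - 17)/(20 + 1))**2 + 77*((-48 - 17)/(20 + 1)))/(77 + (-48 - 17)/(20 + 1))) = 1/(-7118 + 3*(1 + (-65/21)**2 + 77*(-65/21))/(77 - 65/21)) = 1/(-7118 + 3*(1 + 4225/441 - 715/3)/(1552/21)) = 1/(-7118 + 3*(21/1552)*(-100439/441)) = 1/(-7118 - 100439/10864) = 1/(-77430391/10864) = -10864/77430391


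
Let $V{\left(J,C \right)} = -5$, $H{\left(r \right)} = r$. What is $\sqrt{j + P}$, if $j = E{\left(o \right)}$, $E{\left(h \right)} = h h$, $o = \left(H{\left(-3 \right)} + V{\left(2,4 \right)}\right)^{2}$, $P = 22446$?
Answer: $\sqrt{26542} \approx 162.92$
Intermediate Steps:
$o = 64$ ($o = \left(-3 - 5\right)^{2} = \left(-8\right)^{2} = 64$)
$E{\left(h \right)} = h^{2}$
$j = 4096$ ($j = 64^{2} = 4096$)
$\sqrt{j + P} = \sqrt{4096 + 22446} = \sqrt{26542}$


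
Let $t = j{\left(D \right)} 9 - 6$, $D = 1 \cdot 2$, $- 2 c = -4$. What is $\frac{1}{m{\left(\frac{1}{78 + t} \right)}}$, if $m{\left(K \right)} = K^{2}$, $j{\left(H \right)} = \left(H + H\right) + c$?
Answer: $15876$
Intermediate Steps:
$c = 2$ ($c = \left(- \frac{1}{2}\right) \left(-4\right) = 2$)
$D = 2$
$j{\left(H \right)} = 2 + 2 H$ ($j{\left(H \right)} = \left(H + H\right) + 2 = 2 H + 2 = 2 + 2 H$)
$t = 48$ ($t = \left(2 + 2 \cdot 2\right) 9 - 6 = \left(2 + 4\right) 9 - 6 = 6 \cdot 9 - 6 = 54 - 6 = 48$)
$\frac{1}{m{\left(\frac{1}{78 + t} \right)}} = \frac{1}{\left(\frac{1}{78 + 48}\right)^{2}} = \frac{1}{\left(\frac{1}{126}\right)^{2}} = \frac{1}{\frac{1}{15876}} = 15876$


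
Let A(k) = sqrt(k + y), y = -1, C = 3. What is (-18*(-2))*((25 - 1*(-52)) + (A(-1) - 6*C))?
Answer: 2124 + 36*I*sqrt(2) ≈ 2124.0 + 50.912*I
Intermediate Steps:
A(k) = sqrt(-1 + k) (A(k) = sqrt(k - 1) = sqrt(-1 + k))
(-18*(-2))*((25 - 1*(-52)) + (A(-1) - 6*C)) = (-18*(-2))*((25 - 1*(-52)) + (sqrt(-1 - 1) - 6*3)) = 36*((25 + 52) + (sqrt(-2) - 18)) = 36*(77 + (I*sqrt(2) - 18)) = 36*(77 + (-18 + I*sqrt(2))) = 36*(59 + I*sqrt(2)) = 2124 + 36*I*sqrt(2)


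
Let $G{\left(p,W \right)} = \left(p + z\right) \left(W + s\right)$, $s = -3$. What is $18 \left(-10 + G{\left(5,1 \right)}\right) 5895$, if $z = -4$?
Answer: $-1273320$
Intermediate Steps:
$G{\left(p,W \right)} = \left(-4 + p\right) \left(-3 + W\right)$ ($G{\left(p,W \right)} = \left(p - 4\right) \left(W - 3\right) = \left(-4 + p\right) \left(-3 + W\right)$)
$18 \left(-10 + G{\left(5,1 \right)}\right) 5895 = 18 \left(-10 + \left(12 - 4 - 15 + 1 \cdot 5\right)\right) 5895 = 18 \left(-10 + \left(12 - 4 - 15 + 5\right)\right) 5895 = 18 \left(-10 - 2\right) 5895 = 18 \left(-12\right) 5895 = \left(-216\right) 5895 = -1273320$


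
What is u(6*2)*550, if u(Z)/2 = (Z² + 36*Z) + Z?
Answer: 646800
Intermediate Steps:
u(Z) = 2*Z² + 74*Z (u(Z) = 2*((Z² + 36*Z) + Z) = 2*(Z² + 37*Z) = 2*Z² + 74*Z)
u(6*2)*550 = (2*(6*2)*(37 + 6*2))*550 = (2*12*(37 + 12))*550 = (2*12*49)*550 = 1176*550 = 646800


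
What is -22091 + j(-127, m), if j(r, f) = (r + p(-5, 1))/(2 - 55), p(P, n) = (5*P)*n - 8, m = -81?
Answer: -1170663/53 ≈ -22088.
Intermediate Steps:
p(P, n) = -8 + 5*P*n (p(P, n) = 5*P*n - 8 = -8 + 5*P*n)
j(r, f) = 33/53 - r/53 (j(r, f) = (r + (-8 + 5*(-5)*1))/(2 - 55) = (r + (-8 - 25))/(-53) = (r - 33)*(-1/53) = (-33 + r)*(-1/53) = 33/53 - r/53)
-22091 + j(-127, m) = -22091 + (33/53 - 1/53*(-127)) = -22091 + (33/53 + 127/53) = -22091 + 160/53 = -1170663/53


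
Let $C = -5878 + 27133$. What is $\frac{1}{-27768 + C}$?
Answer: $- \frac{1}{6513} \approx -0.00015354$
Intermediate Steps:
$C = 21255$
$\frac{1}{-27768 + C} = \frac{1}{-27768 + 21255} = \frac{1}{-6513} = - \frac{1}{6513}$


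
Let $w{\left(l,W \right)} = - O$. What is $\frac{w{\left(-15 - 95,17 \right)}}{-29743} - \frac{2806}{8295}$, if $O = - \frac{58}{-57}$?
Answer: $- \frac{226508276}{669663645} \approx -0.33824$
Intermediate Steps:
$O = \frac{58}{57}$ ($O = \left(-58\right) \left(- \frac{1}{57}\right) = \frac{58}{57} \approx 1.0175$)
$w{\left(l,W \right)} = - \frac{58}{57}$ ($w{\left(l,W \right)} = \left(-1\right) \frac{58}{57} = - \frac{58}{57}$)
$\frac{w{\left(-15 - 95,17 \right)}}{-29743} - \frac{2806}{8295} = - \frac{58}{57 \left(-29743\right)} - \frac{2806}{8295} = \left(- \frac{58}{57}\right) \left(- \frac{1}{29743}\right) - \frac{2806}{8295} = \frac{58}{1695351} - \frac{2806}{8295} = - \frac{226508276}{669663645}$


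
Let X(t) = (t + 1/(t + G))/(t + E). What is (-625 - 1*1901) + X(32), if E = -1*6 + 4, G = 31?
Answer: -4772123/1890 ≈ -2524.9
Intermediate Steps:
E = -2 (E = -6 + 4 = -2)
X(t) = (t + 1/(31 + t))/(-2 + t) (X(t) = (t + 1/(t + 31))/(t - 2) = (t + 1/(31 + t))/(-2 + t))
(-625 - 1*1901) + X(32) = (-625 - 1*1901) + (1 + 32² + 31*32)/(-62 + 32² + 29*32) = (-625 - 1901) + (1 + 1024 + 992)/(-62 + 1024 + 928) = -2526 + 2017/1890 = -4772123/1890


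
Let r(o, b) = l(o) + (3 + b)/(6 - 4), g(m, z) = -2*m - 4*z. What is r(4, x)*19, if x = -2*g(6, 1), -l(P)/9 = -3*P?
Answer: 4769/2 ≈ 2384.5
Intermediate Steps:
g(m, z) = -4*z - 2*m
l(P) = 27*P (l(P) = -(-27)*P = 27*P)
x = 32 (x = -2*(-4*1 - 2*6) = -2*(-4 - 12) = -2*(-16) = 32)
r(o, b) = 3/2 + b/2 + 27*o (r(o, b) = 27*o + (3 + b)/(6 - 4) = 27*o + (3 + b)/2 = 27*o + (3 + b)*(1/2) = 27*o + (3/2 + b/2) = 3/2 + b/2 + 27*o)
r(4, x)*19 = (3/2 + (1/2)*32 + 27*4)*19 = (3/2 + 16 + 108)*19 = (251/2)*19 = 4769/2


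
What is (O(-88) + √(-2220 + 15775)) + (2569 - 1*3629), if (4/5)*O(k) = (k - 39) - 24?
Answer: -4995/4 + √13555 ≈ -1132.3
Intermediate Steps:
O(k) = -315/4 + 5*k/4 (O(k) = 5*((k - 39) - 24)/4 = 5*((-39 + k) - 24)/4 = 5*(-63 + k)/4 = -315/4 + 5*k/4)
(O(-88) + √(-2220 + 15775)) + (2569 - 1*3629) = ((-315/4 + (5/4)*(-88)) + √(-2220 + 15775)) + (2569 - 1*3629) = ((-315/4 - 110) + √13555) + (2569 - 3629) = (-755/4 + √13555) - 1060 = -4995/4 + √13555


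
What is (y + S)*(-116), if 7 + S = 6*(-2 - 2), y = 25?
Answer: 696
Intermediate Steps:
S = -31 (S = -7 + 6*(-2 - 2) = -7 + 6*(-4) = -7 - 24 = -31)
(y + S)*(-116) = (25 - 31)*(-116) = -6*(-116) = 696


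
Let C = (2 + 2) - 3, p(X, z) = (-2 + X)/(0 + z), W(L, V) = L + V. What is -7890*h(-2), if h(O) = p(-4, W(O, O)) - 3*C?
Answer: 11835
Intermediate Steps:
p(X, z) = (-2 + X)/z
C = 1 (C = 4 - 3 = 1)
h(O) = -3 - 3/O (h(O) = (-2 - 4)/(O + O) - 3*1 = -6/(2*O) - 3 = (1/(2*O))*(-6) - 3 = -3/O - 3 = -3 - 3/O)
-7890*h(-2) = -7890*(-3 - 3/(-2)) = -7890*(-3 - 3*(-1/2)) = -7890*(-3 + 3/2) = -7890*(-3/2) = 11835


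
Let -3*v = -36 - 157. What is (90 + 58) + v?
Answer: 637/3 ≈ 212.33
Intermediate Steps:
v = 193/3 (v = -(-36 - 157)/3 = -⅓*(-193) = 193/3 ≈ 64.333)
(90 + 58) + v = (90 + 58) + 193/3 = 148 + 193/3 = 637/3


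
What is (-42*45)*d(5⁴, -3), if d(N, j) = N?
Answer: -1181250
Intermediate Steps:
(-42*45)*d(5⁴, -3) = -42*45*5⁴ = -1890*625 = -1181250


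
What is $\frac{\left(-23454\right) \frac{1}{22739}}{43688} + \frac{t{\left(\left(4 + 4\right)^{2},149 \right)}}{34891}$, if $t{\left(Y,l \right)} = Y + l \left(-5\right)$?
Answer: $- \frac{338669164353}{17330733591956} \approx -0.019542$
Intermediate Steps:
$t{\left(Y,l \right)} = Y - 5 l$
$\frac{\left(-23454\right) \frac{1}{22739}}{43688} + \frac{t{\left(\left(4 + 4\right)^{2},149 \right)}}{34891} = \frac{\left(-23454\right) \frac{1}{22739}}{43688} + \frac{\left(4 + 4\right)^{2} - 745}{34891} = \left(-23454\right) \frac{1}{22739} \cdot \frac{1}{43688} + \left(8^{2} - 745\right) \frac{1}{34891} = \left(- \frac{23454}{22739}\right) \frac{1}{43688} + \left(64 - 745\right) \frac{1}{34891} = - \frac{11727}{496710716} - \frac{681}{34891} = - \frac{338669164353}{17330733591956}$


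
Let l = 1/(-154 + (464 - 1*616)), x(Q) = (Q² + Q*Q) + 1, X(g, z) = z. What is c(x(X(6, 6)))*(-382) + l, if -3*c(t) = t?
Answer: 2844371/306 ≈ 9295.3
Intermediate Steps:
x(Q) = 1 + 2*Q² (x(Q) = (Q² + Q²) + 1 = 2*Q² + 1 = 1 + 2*Q²)
c(t) = -t/3
l = -1/306 (l = 1/(-154 + (464 - 616)) = 1/(-154 - 152) = 1/(-306) = -1/306 ≈ -0.0032680)
c(x(X(6, 6)))*(-382) + l = -(1 + 2*6²)/3*(-382) - 1/306 = -(1 + 2*36)/3*(-382) - 1/306 = -(1 + 72)/3*(-382) - 1/306 = -⅓*73*(-382) - 1/306 = -73/3*(-382) - 1/306 = 27886/3 - 1/306 = 2844371/306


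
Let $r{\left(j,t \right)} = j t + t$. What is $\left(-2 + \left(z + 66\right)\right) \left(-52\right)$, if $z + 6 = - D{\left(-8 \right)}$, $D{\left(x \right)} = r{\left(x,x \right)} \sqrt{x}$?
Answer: $-3016 + 5824 i \sqrt{2} \approx -3016.0 + 8236.4 i$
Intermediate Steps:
$r{\left(j,t \right)} = t + j t$
$D{\left(x \right)} = x^{\frac{3}{2}} \left(1 + x\right)$ ($D{\left(x \right)} = x \left(1 + x\right) \sqrt{x} = x^{\frac{3}{2}} \left(1 + x\right)$)
$z = -6 - 112 i \sqrt{2}$ ($z = -6 - \left(-8\right)^{\frac{3}{2}} \left(1 - 8\right) = -6 - - 16 i \sqrt{2} \left(-7\right) = -6 - 112 i \sqrt{2} \approx -6.0 - 158.39 i$)
$\left(-2 + \left(z + 66\right)\right) \left(-52\right) = \left(-2 + \left(\left(-6 - 112 i \sqrt{2}\right) + 66\right)\right) \left(-52\right) = \left(-2 + \left(60 - 112 i \sqrt{2}\right)\right) \left(-52\right) = \left(58 - 112 i \sqrt{2}\right) \left(-52\right) = -3016 + 5824 i \sqrt{2}$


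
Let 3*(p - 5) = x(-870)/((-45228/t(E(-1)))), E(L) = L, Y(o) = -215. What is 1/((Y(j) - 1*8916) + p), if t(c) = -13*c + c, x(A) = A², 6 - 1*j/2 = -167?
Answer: -3769/34648194 ≈ -0.00010878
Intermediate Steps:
j = 346 (j = 12 - 2*(-167) = 12 + 334 = 346)
t(c) = -12*c
p = -233455/3769 (p = 5 + ((-870)²/((-45228/((-12*(-1))))))/3 = 5 + (756900/((-45228/12)))/3 = 5 + (756900/((-45228*1/12)))/3 = 5 + (756900/(-3769))/3 = 5 + (756900*(-1/3769))/3 = 5 + (⅓)*(-756900/3769) = 5 - 252300/3769 = -233455/3769 ≈ -61.941)
1/((Y(j) - 1*8916) + p) = 1/((-215 - 1*8916) - 233455/3769) = 1/((-215 - 8916) - 233455/3769) = 1/(-9131 - 233455/3769) = 1/(-34648194/3769) = -3769/34648194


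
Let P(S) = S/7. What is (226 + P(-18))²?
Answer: 2446096/49 ≈ 49920.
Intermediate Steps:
P(S) = S/7 (P(S) = S*(⅐) = S/7)
(226 + P(-18))² = (226 + (⅐)*(-18))² = (226 - 18/7)² = (1564/7)² = 2446096/49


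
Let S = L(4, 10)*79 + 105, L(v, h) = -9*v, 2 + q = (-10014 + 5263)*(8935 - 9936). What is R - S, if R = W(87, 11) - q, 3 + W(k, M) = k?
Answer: -4752926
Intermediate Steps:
W(k, M) = -3 + k
q = 4755749 (q = -2 + (-10014 + 5263)*(8935 - 9936) = -2 - 4751*(-1001) = -2 + 4755751 = 4755749)
R = -4755665 (R = (-3 + 87) - 1*4755749 = 84 - 4755749 = -4755665)
S = -2739 (S = -9*4*79 + 105 = -36*79 + 105 = -2844 + 105 = -2739)
R - S = -4755665 - 1*(-2739) = -4755665 + 2739 = -4752926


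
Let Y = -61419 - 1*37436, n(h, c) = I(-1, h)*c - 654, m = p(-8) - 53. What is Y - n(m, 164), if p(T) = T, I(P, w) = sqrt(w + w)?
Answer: -98201 - 164*I*sqrt(122) ≈ -98201.0 - 1811.4*I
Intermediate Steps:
I(P, w) = sqrt(2)*sqrt(w) (I(P, w) = sqrt(2*w) = sqrt(2)*sqrt(w))
m = -61 (m = -8 - 53 = -61)
n(h, c) = -654 + c*sqrt(2)*sqrt(h) (n(h, c) = (sqrt(2)*sqrt(h))*c - 654 = c*sqrt(2)*sqrt(h) - 654 = -654 + c*sqrt(2)*sqrt(h))
Y = -98855 (Y = -61419 - 37436 = -98855)
Y - n(m, 164) = -98855 - (-654 + 164*sqrt(2)*sqrt(-61)) = -98855 - (-654 + 164*sqrt(2)*(I*sqrt(61))) = -98855 - (-654 + 164*I*sqrt(122)) = -98855 + (654 - 164*I*sqrt(122)) = -98201 - 164*I*sqrt(122)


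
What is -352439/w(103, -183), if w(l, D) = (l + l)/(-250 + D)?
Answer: 152606087/206 ≈ 7.4081e+5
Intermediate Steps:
w(l, D) = 2*l/(-250 + D) (w(l, D) = (2*l)/(-250 + D) = 2*l/(-250 + D))
-352439/w(103, -183) = -352439/(2*103/(-250 - 183)) = -352439/(2*103/(-433)) = -352439/(2*103*(-1/433)) = -352439/(-206/433) = -352439*(-433/206) = 152606087/206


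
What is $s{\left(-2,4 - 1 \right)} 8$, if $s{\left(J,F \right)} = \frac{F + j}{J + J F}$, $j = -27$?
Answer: $24$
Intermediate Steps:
$s{\left(J,F \right)} = \frac{-27 + F}{J + F J}$ ($s{\left(J,F \right)} = \frac{F - 27}{J + J F} = \frac{-27 + F}{J + F J}$)
$s{\left(-2,4 - 1 \right)} 8 = \frac{-27 + \left(4 - 1\right)}{\left(-2\right) \left(1 + \left(4 - 1\right)\right)} 8 = - \frac{-27 + 3}{2 \left(1 + 3\right)} 8 = \left(- \frac{1}{2}\right) \frac{1}{4} \left(-24\right) 8 = 3 \cdot 8 = 24$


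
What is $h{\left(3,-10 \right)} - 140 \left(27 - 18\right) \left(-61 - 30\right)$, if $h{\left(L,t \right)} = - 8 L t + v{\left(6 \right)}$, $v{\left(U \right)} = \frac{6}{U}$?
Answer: $114901$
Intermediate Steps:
$h{\left(L,t \right)} = 1 - 8 L t$ ($h{\left(L,t \right)} = - 8 L t + \frac{6}{6} = - 8 L t + 6 \cdot \frac{1}{6} = - 8 L t + 1 = 1 - 8 L t$)
$h{\left(3,-10 \right)} - 140 \left(27 - 18\right) \left(-61 - 30\right) = \left(1 - 24 \left(-10\right)\right) - 140 \left(27 - 18\right) \left(-61 - 30\right) = \left(1 + 240\right) - 140 \cdot 9 \left(-91\right) = 241 - -114660 = 241 + 114660 = 114901$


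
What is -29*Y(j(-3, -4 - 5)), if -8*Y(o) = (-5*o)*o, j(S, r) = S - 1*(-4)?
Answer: -145/8 ≈ -18.125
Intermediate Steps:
j(S, r) = 4 + S (j(S, r) = S + 4 = 4 + S)
Y(o) = 5*o²/8 (Y(o) = -(-5*o)*o/8 = -(-5)*o²/8 = 5*o²/8)
-29*Y(j(-3, -4 - 5)) = -145*(4 - 3)²/8 = -145*1²/8 = -145/8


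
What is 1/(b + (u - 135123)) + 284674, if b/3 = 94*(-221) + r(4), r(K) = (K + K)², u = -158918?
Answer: 101392623253/356171 ≈ 2.8467e+5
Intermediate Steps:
r(K) = 4*K² (r(K) = (2*K)² = 4*K²)
b = -62130 (b = 3*(94*(-221) + 4*4²) = 3*(-20774 + 4*16) = 3*(-20774 + 64) = 3*(-20710) = -62130)
1/(b + (u - 135123)) + 284674 = 1/(-62130 + (-158918 - 135123)) + 284674 = 1/(-62130 - 294041) + 284674 = 1/(-356171) + 284674 = -1/356171 + 284674 = 101392623253/356171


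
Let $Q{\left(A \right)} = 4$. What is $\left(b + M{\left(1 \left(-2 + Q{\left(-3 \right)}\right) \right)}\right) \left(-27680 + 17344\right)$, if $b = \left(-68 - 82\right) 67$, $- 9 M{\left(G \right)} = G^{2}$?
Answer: $\frac{934932544}{9} \approx 1.0388 \cdot 10^{8}$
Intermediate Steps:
$M{\left(G \right)} = - \frac{G^{2}}{9}$
$b = -10050$ ($b = \left(-68 - 82\right) 67 = \left(-150\right) 67 = -10050$)
$\left(b + M{\left(1 \left(-2 + Q{\left(-3 \right)}\right) \right)}\right) \left(-27680 + 17344\right) = \left(-10050 - \frac{\left(1 \left(-2 + 4\right)\right)^{2}}{9}\right) \left(-27680 + 17344\right) = \left(-10050 - \frac{\left(1 \cdot 2\right)^{2}}{9}\right) \left(-10336\right) = \left(-10050 - \frac{2^{2}}{9}\right) \left(-10336\right) = \left(-10050 - \frac{4}{9}\right) \left(-10336\right) = \left(- \frac{90454}{9}\right) \left(-10336\right) = \frac{934932544}{9}$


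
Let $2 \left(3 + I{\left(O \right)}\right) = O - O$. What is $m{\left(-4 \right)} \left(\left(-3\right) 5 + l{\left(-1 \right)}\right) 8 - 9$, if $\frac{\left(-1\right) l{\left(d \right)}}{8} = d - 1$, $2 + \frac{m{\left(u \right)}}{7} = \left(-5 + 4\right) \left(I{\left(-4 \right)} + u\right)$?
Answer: $271$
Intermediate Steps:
$I{\left(O \right)} = -3$ ($I{\left(O \right)} = -3 + \frac{O - O}{2} = -3 + \frac{1}{2} \cdot 0 = -3 + 0 = -3$)
$m{\left(u \right)} = 7 - 7 u$ ($m{\left(u \right)} = -14 + 7 \left(-5 + 4\right) \left(-3 + u\right) = -14 + 7 \left(- (-3 + u)\right) = -14 + 7 \left(3 - u\right) = -14 - \left(-21 + 7 u\right) = 7 - 7 u$)
$l{\left(d \right)} = 8 - 8 d$ ($l{\left(d \right)} = - 8 \left(d - 1\right) = - 8 \left(-1 + d\right) = 8 - 8 d$)
$m{\left(-4 \right)} \left(\left(-3\right) 5 + l{\left(-1 \right)}\right) 8 - 9 = \left(7 - -28\right) \left(\left(-3\right) 5 + \left(8 - -8\right)\right) 8 - 9 = \left(7 + 28\right) \left(-15 + \left(8 + 8\right)\right) 8 - 9 = 35 \left(-15 + 16\right) 8 - 9 = 35 \cdot 1 \cdot 8 - 9 = 35 \cdot 8 - 9 = 280 - 9 = 271$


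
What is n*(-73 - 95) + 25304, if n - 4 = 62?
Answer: 14216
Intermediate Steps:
n = 66 (n = 4 + 62 = 66)
n*(-73 - 95) + 25304 = 66*(-73 - 95) + 25304 = 66*(-168) + 25304 = -11088 + 25304 = 14216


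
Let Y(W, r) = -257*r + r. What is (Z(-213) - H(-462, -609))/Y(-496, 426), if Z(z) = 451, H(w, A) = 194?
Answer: -257/109056 ≈ -0.0023566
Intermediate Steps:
Y(W, r) = -256*r
(Z(-213) - H(-462, -609))/Y(-496, 426) = (451 - 1*194)/((-256*426)) = (451 - 194)/(-109056) = 257*(-1/109056) = -257/109056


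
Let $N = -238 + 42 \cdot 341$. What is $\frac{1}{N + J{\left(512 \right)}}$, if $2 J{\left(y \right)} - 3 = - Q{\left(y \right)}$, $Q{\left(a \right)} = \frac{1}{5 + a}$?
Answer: $\frac{517}{7282203} \approx 7.0995 \cdot 10^{-5}$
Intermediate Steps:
$J{\left(y \right)} = \frac{3}{2} - \frac{1}{2 \left(5 + y\right)}$ ($J{\left(y \right)} = \frac{3}{2} + \frac{\left(-1\right) \frac{1}{5 + y}}{2} = \frac{3}{2} - \frac{1}{2 \left(5 + y\right)}$)
$N = 14084$ ($N = -238 + 14322 = 14084$)
$\frac{1}{N + J{\left(512 \right)}} = \frac{1}{14084 + \frac{14 + 3 \cdot 512}{2 \left(5 + 512\right)}} = \frac{1}{14084 + \frac{14 + 1536}{2 \cdot 517}} = \frac{1}{14084 + \frac{1}{2} \cdot \frac{1}{517} \cdot 1550} = \frac{1}{14084 + \frac{775}{517}} = \frac{1}{\frac{7282203}{517}} = \frac{517}{7282203}$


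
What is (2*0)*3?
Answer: 0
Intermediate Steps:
(2*0)*3 = 0*3 = 0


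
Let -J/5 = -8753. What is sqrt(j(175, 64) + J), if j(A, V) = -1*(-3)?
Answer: 2*sqrt(10942) ≈ 209.21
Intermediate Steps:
J = 43765 (J = -5*(-8753) = 43765)
j(A, V) = 3
sqrt(j(175, 64) + J) = sqrt(3 + 43765) = sqrt(43768) = 2*sqrt(10942)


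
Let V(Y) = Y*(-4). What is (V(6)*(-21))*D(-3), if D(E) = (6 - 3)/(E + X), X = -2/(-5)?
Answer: -7560/13 ≈ -581.54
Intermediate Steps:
X = ⅖ (X = -2*(-⅕) = ⅖ ≈ 0.40000)
V(Y) = -4*Y
D(E) = 3/(⅖ + E) (D(E) = (6 - 3)/(E + ⅖) = 3/(⅖ + E))
(V(6)*(-21))*D(-3) = (-4*6*(-21))*(15/(2 + 5*(-3))) = (-24*(-21))*(15/(2 - 15)) = 504*(15/(-13)) = 504*(15*(-1/13)) = 504*(-15/13) = -7560/13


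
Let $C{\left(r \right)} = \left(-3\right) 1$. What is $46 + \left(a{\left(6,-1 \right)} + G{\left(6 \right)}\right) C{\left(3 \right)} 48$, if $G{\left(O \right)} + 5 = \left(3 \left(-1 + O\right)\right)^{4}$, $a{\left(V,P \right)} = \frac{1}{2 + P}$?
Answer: $-7289378$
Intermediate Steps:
$C{\left(r \right)} = -3$
$G{\left(O \right)} = -5 + \left(-3 + 3 O\right)^{4}$ ($G{\left(O \right)} = -5 + \left(3 \left(-1 + O\right)\right)^{4} = -5 + \left(-3 + 3 O\right)^{4}$)
$46 + \left(a{\left(6,-1 \right)} + G{\left(6 \right)}\right) C{\left(3 \right)} 48 = 46 + \left(\frac{1}{2 - 1} - \left(5 - 81 \left(-1 + 6\right)^{4}\right)\right) \left(-3\right) 48 = 46 + \left(1^{-1} - \left(5 - 81 \cdot 5^{4}\right)\right) \left(-3\right) 48 = 46 + \left(1 + \left(-5 + 81 \cdot 625\right)\right) \left(-3\right) 48 = 46 + \left(1 + \left(-5 + 50625\right)\right) \left(-3\right) 48 = 46 + \left(1 + 50620\right) \left(-3\right) 48 = 46 + 50621 \left(-3\right) 48 = 46 - 7289424 = -7289378$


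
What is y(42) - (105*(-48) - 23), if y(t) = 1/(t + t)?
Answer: 425293/84 ≈ 5063.0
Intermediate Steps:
y(t) = 1/(2*t)
y(42) - (105*(-48) - 23) = (1/2)/42 - (105*(-48) - 23) = (1/2)*(1/42) - (-5040 - 23) = 1/84 - 1*(-5063) = 1/84 + 5063 = 425293/84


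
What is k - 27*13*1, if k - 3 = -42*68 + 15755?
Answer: 12551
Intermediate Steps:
k = 12902 (k = 3 + (-42*68 + 15755) = 3 + (-2856 + 15755) = 3 + 12899 = 12902)
k - 27*13*1 = 12902 - 27*13*1 = 12902 - 351*1 = 12902 - 351 = 12551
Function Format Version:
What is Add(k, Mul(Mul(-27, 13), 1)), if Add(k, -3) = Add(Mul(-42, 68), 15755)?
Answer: 12551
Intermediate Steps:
k = 12902 (k = Add(3, Add(Mul(-42, 68), 15755)) = Add(3, Add(-2856, 15755)) = Add(3, 12899) = 12902)
Add(k, Mul(Mul(-27, 13), 1)) = Add(12902, Mul(Mul(-27, 13), 1)) = Add(12902, Mul(-351, 1)) = Add(12902, -351) = 12551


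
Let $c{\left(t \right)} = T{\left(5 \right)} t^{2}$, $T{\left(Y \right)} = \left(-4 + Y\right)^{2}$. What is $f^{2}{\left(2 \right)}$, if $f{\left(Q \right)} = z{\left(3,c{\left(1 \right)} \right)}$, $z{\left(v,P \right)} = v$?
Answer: $9$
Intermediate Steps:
$c{\left(t \right)} = t^{2}$ ($c{\left(t \right)} = \left(-4 + 5\right)^{2} t^{2} = 1^{2} t^{2} = 1 t^{2} = t^{2}$)
$f{\left(Q \right)} = 3$
$f^{2}{\left(2 \right)} = 3^{2} = 9$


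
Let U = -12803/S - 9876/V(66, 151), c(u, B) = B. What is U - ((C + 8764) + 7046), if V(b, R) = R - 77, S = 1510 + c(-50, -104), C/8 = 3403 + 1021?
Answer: -72190459/1406 ≈ -51345.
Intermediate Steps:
C = 35392 (C = 8*(3403 + 1021) = 8*4424 = 35392)
S = 1406 (S = 1510 - 104 = 1406)
V(b, R) = -77 + R
U = -200447/1406 (U = -12803/1406 - 9876/(-77 + 151) = -12803*1/1406 - 9876/74 = -12803/1406 - 9876*1/74 = -12803/1406 - 4938/37 = -200447/1406 ≈ -142.57)
U - ((C + 8764) + 7046) = -200447/1406 - ((35392 + 8764) + 7046) = -200447/1406 - (44156 + 7046) = -200447/1406 - 1*51202 = -200447/1406 - 51202 = -72190459/1406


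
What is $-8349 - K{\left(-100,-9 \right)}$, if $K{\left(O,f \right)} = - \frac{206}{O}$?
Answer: $- \frac{417553}{50} \approx -8351.1$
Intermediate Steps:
$-8349 - K{\left(-100,-9 \right)} = -8349 - - \frac{206}{-100} = -8349 - \left(-206\right) \left(- \frac{1}{100}\right) = -8349 - \frac{103}{50} = - \frac{417553}{50}$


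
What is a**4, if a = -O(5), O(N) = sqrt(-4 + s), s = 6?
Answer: 4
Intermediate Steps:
O(N) = sqrt(2) (O(N) = sqrt(-4 + 6) = sqrt(2))
a = -sqrt(2) ≈ -1.4142
a**4 = (-sqrt(2))**4 = 4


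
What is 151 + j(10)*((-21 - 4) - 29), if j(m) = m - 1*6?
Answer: -65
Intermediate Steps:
j(m) = -6 + m (j(m) = m - 6 = -6 + m)
151 + j(10)*((-21 - 4) - 29) = 151 + (-6 + 10)*((-21 - 4) - 29) = 151 + 4*(-25 - 29) = 151 + 4*(-54) = 151 - 216 = -65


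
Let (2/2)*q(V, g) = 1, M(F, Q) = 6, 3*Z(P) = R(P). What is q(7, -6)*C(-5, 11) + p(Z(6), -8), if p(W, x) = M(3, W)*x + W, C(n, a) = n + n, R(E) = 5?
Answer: -169/3 ≈ -56.333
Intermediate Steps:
Z(P) = 5/3 (Z(P) = (⅓)*5 = 5/3)
C(n, a) = 2*n
q(V, g) = 1
p(W, x) = W + 6*x (p(W, x) = 6*x + W = W + 6*x)
q(7, -6)*C(-5, 11) + p(Z(6), -8) = 1*(2*(-5)) + (5/3 + 6*(-8)) = 1*(-10) + (5/3 - 48) = -10 - 139/3 = -169/3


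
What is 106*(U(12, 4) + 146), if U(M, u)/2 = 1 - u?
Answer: 14840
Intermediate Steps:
U(M, u) = 2 - 2*u (U(M, u) = 2*(1 - u) = 2 - 2*u)
106*(U(12, 4) + 146) = 106*((2 - 2*4) + 146) = 106*((2 - 8) + 146) = 106*(-6 + 146) = 106*140 = 14840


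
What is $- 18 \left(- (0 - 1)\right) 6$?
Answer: $-108$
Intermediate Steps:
$- 18 \left(- (0 - 1)\right) 6 = - 18 \left(\left(-1\right) \left(-1\right)\right) 6 = \left(-18\right) 1 \cdot 6 = \left(-18\right) 6 = -108$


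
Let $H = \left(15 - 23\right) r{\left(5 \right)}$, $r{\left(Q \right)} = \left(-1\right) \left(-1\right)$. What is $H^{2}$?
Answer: $64$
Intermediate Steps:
$r{\left(Q \right)} = 1$
$H = -8$ ($H = \left(15 - 23\right) 1 = \left(-8\right) 1 = -8$)
$H^{2} = \left(-8\right)^{2} = 64$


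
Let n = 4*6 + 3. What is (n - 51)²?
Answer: 576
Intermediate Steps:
n = 27 (n = 24 + 3 = 27)
(n - 51)² = (27 - 51)² = (-24)² = 576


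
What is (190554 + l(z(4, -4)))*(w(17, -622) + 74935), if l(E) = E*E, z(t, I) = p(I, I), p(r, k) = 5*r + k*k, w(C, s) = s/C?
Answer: 14273390330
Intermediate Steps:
p(r, k) = k**2 + 5*r (p(r, k) = 5*r + k**2 = k**2 + 5*r)
z(t, I) = I**2 + 5*I
l(E) = E**2
(190554 + l(z(4, -4)))*(w(17, -622) + 74935) = (190554 + (-4*(5 - 4))**2)*(-622/17 + 74935) = (190554 + (-4*1)**2)*(-622*1/17 + 74935) = (190554 + (-4)**2)*(-622/17 + 74935) = (190554 + 16)*(1273273/17) = 190570*(1273273/17) = 14273390330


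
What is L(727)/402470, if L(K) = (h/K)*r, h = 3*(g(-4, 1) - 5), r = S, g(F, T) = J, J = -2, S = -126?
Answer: 1323/146297845 ≈ 9.0432e-6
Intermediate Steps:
g(F, T) = -2
r = -126
h = -21 (h = 3*(-2 - 5) = 3*(-7) = -21)
L(K) = 2646/K (L(K) = -21/K*(-126) = 2646/K)
L(727)/402470 = (2646/727)/402470 = (2646*(1/727))*(1/402470) = (2646/727)*(1/402470) = 1323/146297845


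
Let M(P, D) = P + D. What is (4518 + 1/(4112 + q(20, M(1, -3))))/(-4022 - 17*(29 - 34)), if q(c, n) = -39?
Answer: -18401815/16035401 ≈ -1.1476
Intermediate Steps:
M(P, D) = D + P
(4518 + 1/(4112 + q(20, M(1, -3))))/(-4022 - 17*(29 - 34)) = (4518 + 1/(4112 - 39))/(-4022 - 17*(29 - 34)) = (4518 + 1/4073)/(-4022 - 17*(-5)) = (4518 + 1/4073)/(-4022 + 85) = (18401815/4073)/(-3937) = (18401815/4073)*(-1/3937) = -18401815/16035401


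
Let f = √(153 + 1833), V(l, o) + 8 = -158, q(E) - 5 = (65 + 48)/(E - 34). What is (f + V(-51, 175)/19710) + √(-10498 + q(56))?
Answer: -83/9855 + √1986 + 3*I*√564014/22 ≈ 44.556 + 102.41*I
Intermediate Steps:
q(E) = 5 + 113/(-34 + E) (q(E) = 5 + (65 + 48)/(E - 34) = 5 + 113/(-34 + E))
V(l, o) = -166 (V(l, o) = -8 - 158 = -166)
f = √1986 ≈ 44.565
(f + V(-51, 175)/19710) + √(-10498 + q(56)) = (√1986 - 166/19710) + √(-10498 + (-57 + 5*56)/(-34 + 56)) = (√1986 - 166*1/19710) + √(-10498 + (-57 + 280)/22) = (√1986 - 83/9855) + √(-10498 + (1/22)*223) = (-83/9855 + √1986) + √(-10498 + 223/22) = (-83/9855 + √1986) + √(-230733/22) = (-83/9855 + √1986) + 3*I*√564014/22 = -83/9855 + √1986 + 3*I*√564014/22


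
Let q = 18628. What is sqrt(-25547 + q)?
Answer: I*sqrt(6919) ≈ 83.181*I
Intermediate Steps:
sqrt(-25547 + q) = sqrt(-25547 + 18628) = sqrt(-6919) = I*sqrt(6919)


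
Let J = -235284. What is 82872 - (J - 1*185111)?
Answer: 503267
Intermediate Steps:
82872 - (J - 1*185111) = 82872 - (-235284 - 1*185111) = 82872 - (-235284 - 185111) = 82872 - 1*(-420395) = 82872 + 420395 = 503267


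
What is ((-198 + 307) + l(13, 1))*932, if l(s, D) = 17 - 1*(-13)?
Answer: 129548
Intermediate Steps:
l(s, D) = 30 (l(s, D) = 17 + 13 = 30)
((-198 + 307) + l(13, 1))*932 = ((-198 + 307) + 30)*932 = (109 + 30)*932 = 139*932 = 129548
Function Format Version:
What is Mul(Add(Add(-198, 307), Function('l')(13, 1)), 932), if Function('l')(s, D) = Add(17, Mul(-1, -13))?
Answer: 129548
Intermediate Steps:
Function('l')(s, D) = 30 (Function('l')(s, D) = Add(17, 13) = 30)
Mul(Add(Add(-198, 307), Function('l')(13, 1)), 932) = Mul(Add(Add(-198, 307), 30), 932) = Mul(Add(109, 30), 932) = Mul(139, 932) = 129548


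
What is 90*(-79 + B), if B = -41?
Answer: -10800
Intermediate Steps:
90*(-79 + B) = 90*(-79 - 41) = 90*(-120) = -10800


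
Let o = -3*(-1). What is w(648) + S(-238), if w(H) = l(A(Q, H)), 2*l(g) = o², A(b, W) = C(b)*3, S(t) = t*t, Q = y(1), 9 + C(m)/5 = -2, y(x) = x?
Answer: 113297/2 ≈ 56649.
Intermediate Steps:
C(m) = -55 (C(m) = -45 + 5*(-2) = -45 - 10 = -55)
Q = 1
S(t) = t²
A(b, W) = -165 (A(b, W) = -55*3 = -165)
o = 3
l(g) = 9/2 (l(g) = (½)*3² = (½)*9 = 9/2)
w(H) = 9/2
w(648) + S(-238) = 9/2 + (-238)² = 9/2 + 56644 = 113297/2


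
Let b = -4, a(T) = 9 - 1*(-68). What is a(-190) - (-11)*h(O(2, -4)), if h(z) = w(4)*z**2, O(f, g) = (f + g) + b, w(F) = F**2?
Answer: 6413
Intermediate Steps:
a(T) = 77 (a(T) = 9 + 68 = 77)
O(f, g) = -4 + f + g (O(f, g) = (f + g) - 4 = -4 + f + g)
h(z) = 16*z**2 (h(z) = 4**2*z**2 = 16*z**2)
a(-190) - (-11)*h(O(2, -4)) = 77 - (-11)*16*(-4 + 2 - 4)**2 = 77 - (-11)*16*(-6)**2 = 77 - (-11)*16*36 = 77 - (-11)*576 = 77 - 1*(-6336) = 77 + 6336 = 6413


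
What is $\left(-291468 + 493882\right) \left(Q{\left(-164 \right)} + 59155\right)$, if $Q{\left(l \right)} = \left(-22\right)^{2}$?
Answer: $12071768546$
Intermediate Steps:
$Q{\left(l \right)} = 484$
$\left(-291468 + 493882\right) \left(Q{\left(-164 \right)} + 59155\right) = \left(-291468 + 493882\right) \left(484 + 59155\right) = 202414 \cdot 59639 = 12071768546$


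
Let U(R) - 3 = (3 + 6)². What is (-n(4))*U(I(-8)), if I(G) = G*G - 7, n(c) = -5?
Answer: 420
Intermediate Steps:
I(G) = -7 + G² (I(G) = G² - 7 = -7 + G²)
U(R) = 84 (U(R) = 3 + (3 + 6)² = 3 + 9² = 3 + 81 = 84)
(-n(4))*U(I(-8)) = -1*(-5)*84 = 5*84 = 420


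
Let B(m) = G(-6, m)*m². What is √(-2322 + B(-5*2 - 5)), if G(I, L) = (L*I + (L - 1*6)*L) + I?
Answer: 3*√9717 ≈ 295.72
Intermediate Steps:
G(I, L) = I + I*L + L*(-6 + L) (G(I, L) = (I*L + (L - 6)*L) + I = (I*L + (-6 + L)*L) + I = (I*L + L*(-6 + L)) + I = I + I*L + L*(-6 + L))
B(m) = m²*(-6 + m² - 12*m) (B(m) = (-6 + m² - 6*m - 6*m)*m² = (-6 + m² - 12*m)*m² = m²*(-6 + m² - 12*m))
√(-2322 + B(-5*2 - 5)) = √(-2322 + (-5*2 - 5)²*(-6 + (-5*2 - 5)² - 12*(-5*2 - 5))) = √(-2322 + (-10 - 5)²*(-6 + (-10 - 5)² - 12*(-10 - 5))) = √(-2322 + (-15)²*(-6 + (-15)² - 12*(-15))) = √(-2322 + 225*(-6 + 225 + 180)) = √(-2322 + 225*399) = √(-2322 + 89775) = √87453 = 3*√9717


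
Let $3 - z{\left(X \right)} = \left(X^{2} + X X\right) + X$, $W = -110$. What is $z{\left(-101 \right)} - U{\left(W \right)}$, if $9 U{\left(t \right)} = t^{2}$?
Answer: $- \frac{194782}{9} \approx -21642.0$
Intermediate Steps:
$z{\left(X \right)} = 3 - X - 2 X^{2}$ ($z{\left(X \right)} = 3 - \left(\left(X^{2} + X X\right) + X\right) = 3 - \left(\left(X^{2} + X^{2}\right) + X\right) = 3 - \left(2 X^{2} + X\right) = 3 - \left(X + 2 X^{2}\right) = 3 - X - 2 X^{2}$)
$U{\left(t \right)} = \frac{t^{2}}{9}$
$z{\left(-101 \right)} - U{\left(W \right)} = \left(3 - -101 - 2 \left(-101\right)^{2}\right) - \frac{\left(-110\right)^{2}}{9} = \left(3 + 101 - 20402\right) - \frac{1}{9} \cdot 12100 = \left(3 + 101 - 20402\right) - \frac{12100}{9} = -20298 - \frac{12100}{9} = - \frac{194782}{9}$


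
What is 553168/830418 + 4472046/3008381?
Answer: 2688903798118/1249106866629 ≈ 2.1527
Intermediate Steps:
553168/830418 + 4472046/3008381 = 553168*(1/830418) + 4472046*(1/3008381) = 276584/415209 + 4472046/3008381 = 2688903798118/1249106866629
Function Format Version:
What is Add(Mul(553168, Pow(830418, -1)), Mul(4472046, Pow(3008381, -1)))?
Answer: Rational(2688903798118, 1249106866629) ≈ 2.1527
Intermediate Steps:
Add(Mul(553168, Pow(830418, -1)), Mul(4472046, Pow(3008381, -1))) = Add(Mul(553168, Rational(1, 830418)), Mul(4472046, Rational(1, 3008381))) = Add(Rational(276584, 415209), Rational(4472046, 3008381)) = Rational(2688903798118, 1249106866629)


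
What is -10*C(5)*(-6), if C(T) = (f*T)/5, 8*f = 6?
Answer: 45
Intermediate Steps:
f = ¾ (f = (⅛)*6 = ¾ ≈ 0.75000)
C(T) = 3*T/20 (C(T) = (3*T/4)/5 = (3*T/4)*(⅕) = 3*T/20)
-10*C(5)*(-6) = -3*5/2*(-6) = -10*¾*(-6) = -15/2*(-6) = 45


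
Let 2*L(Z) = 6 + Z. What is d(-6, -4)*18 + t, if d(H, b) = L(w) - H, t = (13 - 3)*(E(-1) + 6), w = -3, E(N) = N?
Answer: 185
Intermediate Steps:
L(Z) = 3 + Z/2 (L(Z) = (6 + Z)/2 = 3 + Z/2)
t = 50 (t = (13 - 3)*(-1 + 6) = 10*5 = 50)
d(H, b) = 3/2 - H (d(H, b) = (3 + (1/2)*(-3)) - H = (3 - 3/2) - H = 3/2 - H)
d(-6, -4)*18 + t = (3/2 - 1*(-6))*18 + 50 = (3/2 + 6)*18 + 50 = (15/2)*18 + 50 = 135 + 50 = 185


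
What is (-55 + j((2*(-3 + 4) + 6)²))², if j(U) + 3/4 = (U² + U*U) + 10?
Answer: 1061782225/16 ≈ 6.6361e+7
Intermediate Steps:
j(U) = 37/4 + 2*U² (j(U) = -¾ + ((U² + U*U) + 10) = -¾ + ((U² + U²) + 10) = -¾ + (2*U² + 10) = -¾ + (10 + 2*U²) = 37/4 + 2*U²)
(-55 + j((2*(-3 + 4) + 6)²))² = (-55 + (37/4 + 2*((2*(-3 + 4) + 6)²)²))² = (-55 + (37/4 + 2*((2*1 + 6)²)²))² = (-55 + (37/4 + 2*((2 + 6)²)²))² = (-55 + (37/4 + 2*(8²)²))² = (-55 + (37/4 + 2*64²))² = (-55 + (37/4 + 2*4096))² = (-55 + (37/4 + 8192))² = (-55 + 32805/4)² = (32585/4)² = 1061782225/16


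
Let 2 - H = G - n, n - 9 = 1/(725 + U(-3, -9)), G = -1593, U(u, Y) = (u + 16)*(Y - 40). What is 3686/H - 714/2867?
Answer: 829179814/404685651 ≈ 2.0489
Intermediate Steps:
U(u, Y) = (-40 + Y)*(16 + u) (U(u, Y) = (16 + u)*(-40 + Y) = (-40 + Y)*(16 + u))
n = 793/88 (n = 9 + 1/(725 + (-640 - 40*(-3) + 16*(-9) - 9*(-3))) = 9 + 1/(725 + (-640 + 120 - 144 + 27)) = 9 + 1/(725 - 637) = 9 + 1/88 = 793/88 ≈ 9.0114)
H = 141153/88 (H = 2 - (-1593 - 1*793/88) = 2 - (-1593 - 793/88) = 2 - 1*(-140977/88) = 2 + 140977/88 = 141153/88 ≈ 1604.0)
3686/H - 714/2867 = 3686/(141153/88) - 714/2867 = 3686*(88/141153) - 714*1/2867 = 324368/141153 - 714/2867 = 829179814/404685651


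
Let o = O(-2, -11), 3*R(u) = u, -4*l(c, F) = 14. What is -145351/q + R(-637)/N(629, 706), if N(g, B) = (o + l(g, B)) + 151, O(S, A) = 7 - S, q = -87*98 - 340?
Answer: 125189305/8325174 ≈ 15.037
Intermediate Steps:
l(c, F) = -7/2 (l(c, F) = -1/4*14 = -7/2)
R(u) = u/3
q = -8866 (q = -8526 - 340 = -8866)
o = 9 (o = 7 - 1*(-2) = 7 + 2 = 9)
N(g, B) = 313/2 (N(g, B) = (9 - 7/2) + 151 = 11/2 + 151 = 313/2)
-145351/q + R(-637)/N(629, 706) = -145351/(-8866) + ((1/3)*(-637))/(313/2) = -145351*(-1/8866) - 637/3*2/313 = 145351/8866 - 1274/939 = 125189305/8325174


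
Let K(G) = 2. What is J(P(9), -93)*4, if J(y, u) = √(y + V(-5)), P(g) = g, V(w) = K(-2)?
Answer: 4*√11 ≈ 13.266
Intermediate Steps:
V(w) = 2
J(y, u) = √(2 + y) (J(y, u) = √(y + 2) = √(2 + y))
J(P(9), -93)*4 = √(2 + 9)*4 = √11*4 = 4*√11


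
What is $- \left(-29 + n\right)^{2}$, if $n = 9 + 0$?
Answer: $-400$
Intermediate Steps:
$n = 9$
$- \left(-29 + n\right)^{2} = - \left(-29 + 9\right)^{2} = - \left(-20\right)^{2} = \left(-1\right) 400 = -400$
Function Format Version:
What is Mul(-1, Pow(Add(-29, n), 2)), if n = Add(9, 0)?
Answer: -400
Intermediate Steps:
n = 9
Mul(-1, Pow(Add(-29, n), 2)) = Mul(-1, Pow(Add(-29, 9), 2)) = Mul(-1, Pow(-20, 2)) = Mul(-1, 400) = -400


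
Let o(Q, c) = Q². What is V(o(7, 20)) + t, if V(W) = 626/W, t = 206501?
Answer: 10119175/49 ≈ 2.0651e+5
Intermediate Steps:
V(o(7, 20)) + t = 626/(7²) + 206501 = 626/49 + 206501 = 10119175/49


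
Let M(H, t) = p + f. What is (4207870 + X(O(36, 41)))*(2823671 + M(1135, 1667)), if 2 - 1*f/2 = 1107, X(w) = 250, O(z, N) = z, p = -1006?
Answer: 11868813094600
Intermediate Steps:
f = -2210 (f = 4 - 2*1107 = 4 - 2214 = -2210)
M(H, t) = -3216 (M(H, t) = -1006 - 2210 = -3216)
(4207870 + X(O(36, 41)))*(2823671 + M(1135, 1667)) = (4207870 + 250)*(2823671 - 3216) = 4208120*2820455 = 11868813094600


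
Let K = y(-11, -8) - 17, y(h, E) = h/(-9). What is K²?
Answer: 20164/81 ≈ 248.94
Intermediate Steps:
y(h, E) = -h/9 (y(h, E) = h*(-⅑) = -h/9)
K = -142/9 (K = -⅑*(-11) - 17 = 11/9 - 17 = -142/9 ≈ -15.778)
K² = (-142/9)² = 20164/81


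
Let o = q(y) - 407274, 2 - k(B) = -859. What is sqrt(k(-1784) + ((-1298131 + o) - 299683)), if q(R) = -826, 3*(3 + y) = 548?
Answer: I*sqrt(2005053) ≈ 1416.0*I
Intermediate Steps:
y = 539/3 (y = -3 + (1/3)*548 = -3 + 548/3 = 539/3 ≈ 179.67)
k(B) = 861 (k(B) = 2 - 1*(-859) = 2 + 859 = 861)
o = -408100 (o = -826 - 407274 = -408100)
sqrt(k(-1784) + ((-1298131 + o) - 299683)) = sqrt(861 + ((-1298131 - 408100) - 299683)) = sqrt(861 + (-1706231 - 299683)) = sqrt(861 - 2005914) = sqrt(-2005053) = I*sqrt(2005053)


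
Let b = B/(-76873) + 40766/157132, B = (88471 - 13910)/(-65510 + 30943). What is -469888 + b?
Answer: -98098931386572763449/208770995546906 ≈ -4.6989e+5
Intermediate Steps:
B = -74561/34567 (B = 74561/(-34567) = 74561*(-1/34567) = -74561/34567 ≈ -2.1570)
b = 54168971803079/208770995546906 (b = -74561/34567/(-76873) + 40766/157132 = -74561/34567*(-1/76873) + 40766*(1/157132) = 74561/2657268991 + 20383/78566 = 54168971803079/208770995546906 ≈ 0.25947)
-469888 + b = -469888 + 54168971803079/208770995546906 = -98098931386572763449/208770995546906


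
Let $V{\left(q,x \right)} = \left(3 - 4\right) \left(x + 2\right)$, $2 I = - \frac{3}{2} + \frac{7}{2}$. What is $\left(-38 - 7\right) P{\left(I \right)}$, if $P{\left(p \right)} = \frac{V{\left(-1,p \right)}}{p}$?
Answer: $135$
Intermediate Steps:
$I = 1$ ($I = \frac{- \frac{3}{2} + \frac{7}{2}}{2} = \frac{1}{2} \cdot 2 = 1$)
$V{\left(q,x \right)} = -2 - x$ ($V{\left(q,x \right)} = - (2 + x) = -2 - x$)
$P{\left(p \right)} = \frac{-2 - p}{p}$
$\left(-38 - 7\right) P{\left(I \right)} = \left(-38 - 7\right) \frac{-2 - 1}{1} = - 45 \cdot 1 \left(-2 - 1\right) = - 45 \cdot 1 \left(-3\right) = \left(-45\right) \left(-3\right) = 135$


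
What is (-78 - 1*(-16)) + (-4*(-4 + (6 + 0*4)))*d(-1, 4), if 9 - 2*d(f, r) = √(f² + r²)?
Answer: -98 + 4*√17 ≈ -81.508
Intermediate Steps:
d(f, r) = 9/2 - √(f² + r²)/2
(-78 - 1*(-16)) + (-4*(-4 + (6 + 0*4)))*d(-1, 4) = (-78 - 1*(-16)) + (-4*(-4 + (6 + 0*4)))*(9/2 - √((-1)² + 4²)/2) = (-78 + 16) + (-4*(-4 + (6 + 0)))*(9/2 - √(1 + 16)/2) = -62 + (-4*(-4 + 6))*(9/2 - √17/2) = -62 + (-4*2)*(9/2 - √17/2) = -62 - 8*(9/2 - √17/2) = -62 + (-36 + 4*√17) = -98 + 4*√17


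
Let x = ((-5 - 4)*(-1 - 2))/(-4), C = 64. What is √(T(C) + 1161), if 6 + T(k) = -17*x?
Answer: √5079/2 ≈ 35.634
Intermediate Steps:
x = -27/4 (x = -9*(-3)*(-¼) = 27*(-¼) = -27/4 ≈ -6.7500)
T(k) = 435/4 (T(k) = -6 - 17*(-27/4) = -6 + 459/4 = 435/4)
√(T(C) + 1161) = √(435/4 + 1161) = √(5079/4) = √5079/2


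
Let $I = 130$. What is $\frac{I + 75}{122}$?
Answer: $\frac{205}{122} \approx 1.6803$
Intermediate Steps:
$\frac{I + 75}{122} = \frac{130 + 75}{122} = 205 \cdot \frac{1}{122} = \frac{205}{122}$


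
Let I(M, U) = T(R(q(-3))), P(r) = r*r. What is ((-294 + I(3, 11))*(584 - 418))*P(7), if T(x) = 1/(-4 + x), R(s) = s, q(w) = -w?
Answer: -2399530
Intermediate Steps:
P(r) = r²
I(M, U) = -1 (I(M, U) = 1/(-4 - 1*(-3)) = 1/(-4 + 3) = 1/(-1) = -1)
((-294 + I(3, 11))*(584 - 418))*P(7) = ((-294 - 1)*(584 - 418))*7² = -295*166*49 = -48970*49 = -2399530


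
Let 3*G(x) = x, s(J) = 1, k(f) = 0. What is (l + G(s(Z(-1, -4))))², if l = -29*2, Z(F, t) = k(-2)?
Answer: 29929/9 ≈ 3325.4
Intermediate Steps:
Z(F, t) = 0
G(x) = x/3
l = -58
(l + G(s(Z(-1, -4))))² = (-58 + (⅓)*1)² = (-58 + ⅓)² = (-173/3)² = 29929/9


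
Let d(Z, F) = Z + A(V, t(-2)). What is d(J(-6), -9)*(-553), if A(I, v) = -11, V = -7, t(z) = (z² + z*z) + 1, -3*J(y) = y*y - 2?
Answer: 37051/3 ≈ 12350.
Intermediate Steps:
J(y) = ⅔ - y²/3 (J(y) = -(y*y - 2)/3 = -(y² - 2)/3 = -(-2 + y²)/3 = ⅔ - y²/3)
t(z) = 1 + 2*z² (t(z) = (z² + z²) + 1 = 2*z² + 1 = 1 + 2*z²)
d(Z, F) = -11 + Z (d(Z, F) = Z - 11 = -11 + Z)
d(J(-6), -9)*(-553) = (-11 + (⅔ - ⅓*(-6)²))*(-553) = (-11 + (⅔ - ⅓*36))*(-553) = (-11 + (⅔ - 12))*(-553) = (-11 - 34/3)*(-553) = -67/3*(-553) = 37051/3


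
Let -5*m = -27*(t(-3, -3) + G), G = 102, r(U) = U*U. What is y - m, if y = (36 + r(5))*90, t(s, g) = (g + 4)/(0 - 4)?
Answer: 98811/20 ≈ 4940.5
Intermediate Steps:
r(U) = U**2
t(s, g) = -1 - g/4 (t(s, g) = (4 + g)/(-4) = (4 + g)*(-1/4) = -1 - g/4)
y = 5490 (y = (36 + 5**2)*90 = (36 + 25)*90 = 61*90 = 5490)
m = 10989/20 (m = -(-27)*((-1 - 1/4*(-3)) + 102)/5 = -(-27)*((-1 + 3/4) + 102)/5 = -(-27)*(-1/4 + 102)/5 = -(-27)*407/(5*4) = -1/5*(-10989/4) = 10989/20 ≈ 549.45)
y - m = 5490 - 1*10989/20 = 5490 - 10989/20 = 98811/20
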